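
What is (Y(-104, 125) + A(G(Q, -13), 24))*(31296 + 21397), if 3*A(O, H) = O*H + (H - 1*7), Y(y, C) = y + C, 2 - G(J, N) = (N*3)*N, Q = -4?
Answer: -634423720/3 ≈ -2.1147e+8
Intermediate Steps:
G(J, N) = 2 - 3*N**2 (G(J, N) = 2 - N*3*N = 2 - 3*N*N = 2 - 3*N**2)
Y(y, C) = C + y
A(O, H) = -7/3 + H/3 + H*O/3 (A(O, H) = (O*H + (H - 1*7))/3 = (H*O + (H - 7))/3 = (H*O + (-7 + H))/3 = (-7 + H + H*O)/3 = -7/3 + H/3 + H*O/3)
(Y(-104, 125) + A(G(Q, -13), 24))*(31296 + 21397) = ((125 - 104) + (-7/3 + (1/3)*24 + (1/3)*24*(2 - 3*(-13)**2)))*(31296 + 21397) = (21 + (-7/3 + 8 + (1/3)*24*(2 - 3*169)))*52693 = (21 + (-7/3 + 8 + (1/3)*24*(2 - 507)))*52693 = (21 + (-7/3 + 8 + (1/3)*24*(-505)))*52693 = (21 + (-7/3 + 8 - 4040))*52693 = (21 - 12103/3)*52693 = -12040/3*52693 = -634423720/3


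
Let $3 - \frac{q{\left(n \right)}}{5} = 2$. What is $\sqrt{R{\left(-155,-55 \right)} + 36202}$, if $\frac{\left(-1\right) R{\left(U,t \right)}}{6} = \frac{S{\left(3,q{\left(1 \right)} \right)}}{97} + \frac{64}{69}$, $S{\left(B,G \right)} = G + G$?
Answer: $\frac{\sqrt{180159644046}}{2231} \approx 190.25$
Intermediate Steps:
$q{\left(n \right)} = 5$ ($q{\left(n \right)} = 15 - 10 = 5$)
$S{\left(B,G \right)} = 2 G$
$R{\left(U,t \right)} = - \frac{13796}{2231}$ ($R{\left(U,t \right)} = - 6 \left(\frac{2 \cdot 5}{97} + \frac{64}{69}\right) = - 6 \left(10 \cdot \frac{1}{97} + 64 \cdot \frac{1}{69}\right) = - 6 \left(\frac{10}{97} + \frac{64}{69}\right) = \left(-6\right) \frac{6898}{6693} = - \frac{13796}{2231}$)
$\sqrt{R{\left(-155,-55 \right)} + 36202} = \sqrt{- \frac{13796}{2231} + 36202} = \sqrt{\frac{80752866}{2231}} = \frac{\sqrt{180159644046}}{2231}$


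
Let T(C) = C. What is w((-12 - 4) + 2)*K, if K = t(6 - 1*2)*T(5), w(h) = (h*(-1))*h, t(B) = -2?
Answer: 1960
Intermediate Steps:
w(h) = -h² (w(h) = (-h)*h = -h²)
K = -10 (K = -2*5 = -10)
w((-12 - 4) + 2)*K = -((-12 - 4) + 2)²*(-10) = -(-16 + 2)²*(-10) = -1*(-14)²*(-10) = -1*196*(-10) = -196*(-10) = 1960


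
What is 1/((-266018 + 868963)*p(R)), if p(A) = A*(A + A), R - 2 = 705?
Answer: 1/602762910610 ≈ 1.6590e-12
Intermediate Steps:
R = 707 (R = 2 + 705 = 707)
p(A) = 2*A**2 (p(A) = A*(2*A) = 2*A**2)
1/((-266018 + 868963)*p(R)) = 1/((-266018 + 868963)*((2*707**2))) = 1/(602945*((2*499849))) = (1/602945)/999698 = (1/602945)*(1/999698) = 1/602762910610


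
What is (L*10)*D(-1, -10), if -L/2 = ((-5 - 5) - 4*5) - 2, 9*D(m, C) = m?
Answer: -640/9 ≈ -71.111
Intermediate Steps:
D(m, C) = m/9
L = 64 (L = -2*(((-5 - 5) - 4*5) - 2) = -2*((-10 - 20) - 2) = -2*(-30 - 2) = -2*(-32) = 64)
(L*10)*D(-1, -10) = (64*10)*((⅑)*(-1)) = 640*(-⅑) = -640/9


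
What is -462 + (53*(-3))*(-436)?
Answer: 68862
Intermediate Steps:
-462 + (53*(-3))*(-436) = -462 - 159*(-436) = -462 + 69324 = 68862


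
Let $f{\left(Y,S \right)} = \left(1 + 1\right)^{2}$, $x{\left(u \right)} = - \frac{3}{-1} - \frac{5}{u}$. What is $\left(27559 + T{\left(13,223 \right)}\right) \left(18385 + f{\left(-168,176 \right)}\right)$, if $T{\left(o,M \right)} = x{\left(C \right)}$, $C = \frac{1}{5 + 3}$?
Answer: $506102058$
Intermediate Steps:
$C = \frac{1}{8} \approx 0.125$
$x{\left(u \right)} = 3 - \frac{5}{u}$ ($x{\left(u \right)} = \left(-3\right) \left(-1\right) - \frac{5}{u} = 3 - \frac{5}{u}$)
$f{\left(Y,S \right)} = 4$ ($f{\left(Y,S \right)} = 2^{2} = 4$)
$T{\left(o,M \right)} = -37$ ($T{\left(o,M \right)} = 3 - 5 \frac{1}{\frac{1}{8}} = 3 - 40 = -37$)
$\left(27559 + T{\left(13,223 \right)}\right) \left(18385 + f{\left(-168,176 \right)}\right) = \left(27559 - 37\right) \left(18385 + 4\right) = 27522 \cdot 18389 = 506102058$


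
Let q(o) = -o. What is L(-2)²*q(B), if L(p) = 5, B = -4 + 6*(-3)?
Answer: 550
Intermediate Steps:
B = -22 (B = -4 - 18 = -22)
L(-2)²*q(B) = 5²*(-1*(-22)) = 25*22 = 550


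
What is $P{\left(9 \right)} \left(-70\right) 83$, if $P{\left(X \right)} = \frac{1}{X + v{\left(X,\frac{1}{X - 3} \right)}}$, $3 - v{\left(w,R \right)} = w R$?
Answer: $- \frac{1660}{3} \approx -553.33$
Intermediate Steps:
$v{\left(w,R \right)} = 3 - R w$ ($v{\left(w,R \right)} = 3 - w R = 3 - R w$)
$P{\left(X \right)} = \frac{1}{3 + X - \frac{X}{-3 + X}}$ ($P{\left(X \right)} = \frac{1}{X - \left(-3 + \frac{X}{X - 3}\right)} = \frac{1}{X - \left(-3 + \frac{X}{-3 + X}\right)} = \frac{1}{3 + X - \frac{X}{-3 + X}}$)
$P{\left(9 \right)} \left(-70\right) 83 = \frac{-3 + 9}{-9 + 9^{2} - 9} \left(-70\right) 83 = \frac{1}{-9 + 81 - 9} \cdot 6 \left(-70\right) 83 = \frac{1}{63} \cdot 6 \left(-70\right) 83 = \frac{2}{21} \left(-70\right) 83 = \left(- \frac{20}{3}\right) 83 = - \frac{1660}{3}$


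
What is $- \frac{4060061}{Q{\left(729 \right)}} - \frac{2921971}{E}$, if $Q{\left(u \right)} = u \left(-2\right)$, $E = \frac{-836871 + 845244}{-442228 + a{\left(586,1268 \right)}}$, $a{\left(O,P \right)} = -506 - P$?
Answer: $\frac{630528762050063}{4069278} \approx 1.5495 \cdot 10^{8}$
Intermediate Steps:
$E = - \frac{8373}{444002}$ ($E = \frac{-836871 + 845244}{-442228 - 1774} = \frac{8373}{-442228 - 1774} = \frac{8373}{-444002} = 8373 \left(- \frac{1}{444002}\right) = - \frac{8373}{444002} \approx -0.018858$)
$Q{\left(u \right)} = - 2 u$
$- \frac{4060061}{Q{\left(729 \right)}} - \frac{2921971}{E} = - \frac{4060061}{\left(-2\right) 729} - \frac{2921971}{- \frac{8373}{444002}} = - \frac{4060061}{-1458} - - \frac{1297360967942}{8373} = \left(-4060061\right) \left(- \frac{1}{1458}\right) + \frac{1297360967942}{8373} = \frac{4060061}{1458} + \frac{1297360967942}{8373} = \frac{630528762050063}{4069278}$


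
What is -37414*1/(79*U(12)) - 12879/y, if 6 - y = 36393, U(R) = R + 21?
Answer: -147534185/10540101 ≈ -13.997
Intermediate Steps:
U(R) = 21 + R
y = -36387 (y = 6 - 1*36393 = 6 - 36393 = -36387)
-37414*1/(79*U(12)) - 12879/y = -37414*1/(79*(21 + 12)) - 12879/(-36387) = -37414/(79*33) - 12879*(-1/36387) = -37414/2607 + 1431/4043 = -147534185/10540101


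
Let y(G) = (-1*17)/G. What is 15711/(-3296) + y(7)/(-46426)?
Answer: -2552868085/535570336 ≈ -4.7666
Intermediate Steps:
y(G) = -17/G
15711/(-3296) + y(7)/(-46426) = 15711/(-3296) - 17/7/(-46426) = 15711*(-1/3296) - 17*⅐*(-1/46426) = -15711/3296 - 17/7*(-1/46426) = -15711/3296 + 17/324982 = -2552868085/535570336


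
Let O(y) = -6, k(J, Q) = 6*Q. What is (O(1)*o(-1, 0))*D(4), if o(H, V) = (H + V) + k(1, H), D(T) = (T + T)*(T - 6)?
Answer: -672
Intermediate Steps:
D(T) = 2*T*(-6 + T) (D(T) = (2*T)*(-6 + T) = 2*T*(-6 + T))
o(H, V) = V + 7*H (o(H, V) = (H + V) + 6*H = V + 7*H)
(O(1)*o(-1, 0))*D(4) = (-6*(0 + 7*(-1)))*(2*4*(-6 + 4)) = (-6*(0 - 7))*(2*4*(-2)) = -6*(-7)*(-16) = 42*(-16) = -672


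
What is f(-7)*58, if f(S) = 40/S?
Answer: -2320/7 ≈ -331.43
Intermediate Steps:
f(-7)*58 = (40/(-7))*58 = (40*(-⅐))*58 = -40/7*58 = -2320/7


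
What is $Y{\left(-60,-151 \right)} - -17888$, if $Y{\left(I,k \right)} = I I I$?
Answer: $-198112$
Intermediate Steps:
$Y{\left(I,k \right)} = I^{3}$ ($Y{\left(I,k \right)} = I^{2} I = I^{3}$)
$Y{\left(-60,-151 \right)} - -17888 = \left(-60\right)^{3} - -17888 = -216000 + 17888 = -198112$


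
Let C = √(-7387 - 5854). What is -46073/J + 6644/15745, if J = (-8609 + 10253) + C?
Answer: -1174544517752/42763057865 + 46073*I*√13241/2715977 ≈ -27.466 + 1.952*I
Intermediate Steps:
C = I*√13241 (C = √(-13241) = I*√13241 ≈ 115.07*I)
J = 1644 + I*√13241 (J = (-8609 + 10253) + I*√13241 = 1644 + I*√13241 ≈ 1644.0 + 115.07*I)
-46073/J + 6644/15745 = -46073/(1644 + I*√13241) + 6644/15745 = 6644/15745 - 46073/(1644 + I*√13241)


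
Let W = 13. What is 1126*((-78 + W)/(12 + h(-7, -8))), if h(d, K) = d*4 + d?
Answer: 73190/23 ≈ 3182.2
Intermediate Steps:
h(d, K) = 5*d (h(d, K) = 4*d + d = 5*d)
1126*((-78 + W)/(12 + h(-7, -8))) = 1126*((-78 + 13)/(12 + 5*(-7))) = 1126*(-65/(12 - 35)) = 1126*(-65/(-23)) = 1126*(-65*(-1/23)) = 1126*(65/23) = 73190/23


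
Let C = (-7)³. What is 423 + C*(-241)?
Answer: 83086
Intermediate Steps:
C = -343
423 + C*(-241) = 423 - 343*(-241) = 423 + 82663 = 83086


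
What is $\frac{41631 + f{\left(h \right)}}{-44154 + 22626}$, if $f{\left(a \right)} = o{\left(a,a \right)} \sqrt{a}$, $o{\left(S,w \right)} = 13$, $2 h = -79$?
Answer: $- \frac{13877}{7176} - \frac{i \sqrt{158}}{3312} \approx -1.9338 - 0.0037952 i$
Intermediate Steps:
$h = - \frac{79}{2}$ ($h = \frac{1}{2} \left(-79\right) = - \frac{79}{2} \approx -39.5$)
$f{\left(a \right)} = 13 \sqrt{a}$
$\frac{41631 + f{\left(h \right)}}{-44154 + 22626} = \frac{41631 + 13 \sqrt{- \frac{79}{2}}}{-44154 + 22626} = \frac{41631 + 13 \frac{i \sqrt{158}}{2}}{-21528} = \left(41631 + \frac{13 i \sqrt{158}}{2}\right) \left(- \frac{1}{21528}\right) = - \frac{13877}{7176} - \frac{i \sqrt{158}}{3312}$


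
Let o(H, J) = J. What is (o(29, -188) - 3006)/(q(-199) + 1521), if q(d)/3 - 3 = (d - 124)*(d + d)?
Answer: -1597/193596 ≈ -0.0082491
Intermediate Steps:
q(d) = 9 + 6*d*(-124 + d) (q(d) = 9 + 3*((d - 124)*(d + d)) = 9 + 3*((-124 + d)*(2*d)) = 9 + 3*(2*d*(-124 + d)) = 9 + 6*d*(-124 + d))
(o(29, -188) - 3006)/(q(-199) + 1521) = (-188 - 3006)/((9 - 744*(-199) + 6*(-199)²) + 1521) = -3194/((9 + 148056 + 6*39601) + 1521) = -3194/((9 + 148056 + 237606) + 1521) = -3194/(385671 + 1521) = -3194/387192 = -3194*1/387192 = -1597/193596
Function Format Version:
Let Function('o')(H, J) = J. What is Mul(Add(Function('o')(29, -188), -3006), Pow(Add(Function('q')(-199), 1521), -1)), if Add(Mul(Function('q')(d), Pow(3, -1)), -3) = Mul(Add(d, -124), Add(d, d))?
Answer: Rational(-1597, 193596) ≈ -0.0082491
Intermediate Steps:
Function('q')(d) = Add(9, Mul(6, d, Add(-124, d))) (Function('q')(d) = Add(9, Mul(3, Mul(Add(d, -124), Add(d, d)))) = Add(9, Mul(3, Mul(Add(-124, d), Mul(2, d)))) = Add(9, Mul(3, Mul(2, d, Add(-124, d)))) = Add(9, Mul(6, d, Add(-124, d))))
Mul(Add(Function('o')(29, -188), -3006), Pow(Add(Function('q')(-199), 1521), -1)) = Mul(Add(-188, -3006), Pow(Add(Add(9, Mul(-744, -199), Mul(6, Pow(-199, 2))), 1521), -1)) = Mul(-3194, Pow(Add(Add(9, 148056, Mul(6, 39601)), 1521), -1)) = Mul(-3194, Pow(Add(Add(9, 148056, 237606), 1521), -1)) = Mul(-3194, Pow(Add(385671, 1521), -1)) = Mul(-3194, Pow(387192, -1)) = Mul(-3194, Rational(1, 387192)) = Rational(-1597, 193596)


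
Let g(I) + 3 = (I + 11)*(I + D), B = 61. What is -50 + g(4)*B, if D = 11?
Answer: 13492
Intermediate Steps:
g(I) = -3 + (11 + I)² (g(I) = -3 + (I + 11)*(I + 11) = -3 + (11 + I)*(11 + I) = -3 + (11 + I)²)
-50 + g(4)*B = -50 + (118 + 4² + 22*4)*61 = -50 + (118 + 16 + 88)*61 = -50 + 222*61 = -50 + 13542 = 13492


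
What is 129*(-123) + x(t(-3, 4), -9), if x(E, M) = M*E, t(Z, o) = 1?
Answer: -15876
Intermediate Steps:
x(E, M) = E*M
129*(-123) + x(t(-3, 4), -9) = 129*(-123) + 1*(-9) = -15867 - 9 = -15876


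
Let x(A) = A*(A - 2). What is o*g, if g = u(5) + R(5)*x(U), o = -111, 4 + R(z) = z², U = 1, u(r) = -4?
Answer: 2775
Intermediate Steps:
R(z) = -4 + z²
x(A) = A*(-2 + A)
g = -25 (g = -4 + (-4 + 5²)*(1*(-2 + 1)) = -4 + (-4 + 25)*(1*(-1)) = -4 + 21*(-1) = -4 - 21 = -25)
o*g = -111*(-25) = 2775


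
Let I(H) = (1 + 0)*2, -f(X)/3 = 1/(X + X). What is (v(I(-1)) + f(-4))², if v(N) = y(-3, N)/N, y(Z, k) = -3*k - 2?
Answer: 841/64 ≈ 13.141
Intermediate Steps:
f(X) = -3/(2*X) (f(X) = -3/(X + X) = -3*1/(2*X) = -3/(2*X))
I(H) = 2 (I(H) = 1*2 = 2)
y(Z, k) = -2 - 3*k
v(N) = (-2 - 3*N)/N
(v(I(-1)) + f(-4))² = ((-3 - 2/2) - 3/2/(-4))² = ((-3 - 2*½) - 3/2*(-¼))² = ((-3 - 1) + 3/8)² = (-4 + 3/8)² = (-29/8)² = 841/64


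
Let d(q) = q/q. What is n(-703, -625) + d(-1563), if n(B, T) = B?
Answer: -702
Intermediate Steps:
d(q) = 1
n(-703, -625) + d(-1563) = -703 + 1 = -702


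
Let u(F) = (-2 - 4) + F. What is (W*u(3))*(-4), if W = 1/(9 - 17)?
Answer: -3/2 ≈ -1.5000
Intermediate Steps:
u(F) = -6 + F
W = -⅛ (W = 1/(-8) = -⅛ ≈ -0.12500)
(W*u(3))*(-4) = -(-6 + 3)/8*(-4) = -⅛*(-3)*(-4) = (3/8)*(-4) = -3/2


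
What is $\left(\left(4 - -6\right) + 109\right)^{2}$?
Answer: $14161$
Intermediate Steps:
$\left(\left(4 - -6\right) + 109\right)^{2} = \left(\left(4 + 6\right) + 109\right)^{2} = \left(10 + 109\right)^{2} = 119^{2} = 14161$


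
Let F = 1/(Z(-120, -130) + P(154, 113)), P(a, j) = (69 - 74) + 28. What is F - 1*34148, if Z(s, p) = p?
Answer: -3653837/107 ≈ -34148.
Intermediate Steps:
P(a, j) = 23 (P(a, j) = -5 + 28 = 23)
F = -1/107 (F = 1/(-130 + 23) = 1/(-107) = -1/107 ≈ -0.0093458)
F - 1*34148 = -1/107 - 1*34148 = -1/107 - 34148 = -3653837/107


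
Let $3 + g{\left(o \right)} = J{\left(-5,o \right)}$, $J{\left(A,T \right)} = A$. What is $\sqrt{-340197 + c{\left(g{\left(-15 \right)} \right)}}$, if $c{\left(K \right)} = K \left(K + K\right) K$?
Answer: $i \sqrt{341221} \approx 584.14 i$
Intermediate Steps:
$g{\left(o \right)} = -8$ ($g{\left(o \right)} = -3 - 5 = -8$)
$c{\left(K \right)} = 2 K^{3}$ ($c{\left(K \right)} = K 2 K K = K 2 K^{2} = 2 K^{3}$)
$\sqrt{-340197 + c{\left(g{\left(-15 \right)} \right)}} = \sqrt{-340197 + 2 \left(-8\right)^{3}} = \sqrt{-340197 + 2 \left(-512\right)} = \sqrt{-340197 - 1024} = \sqrt{-341221} = i \sqrt{341221}$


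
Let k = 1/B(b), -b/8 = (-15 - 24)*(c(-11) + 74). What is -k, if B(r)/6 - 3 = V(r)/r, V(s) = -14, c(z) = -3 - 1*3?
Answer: -1768/31817 ≈ -0.055568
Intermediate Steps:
c(z) = -6 (c(z) = -3 - 3 = -6)
b = 21216 (b = -8*(-15 - 24)*(-6 + 74) = -(-312)*68 = -8*(-2652) = 21216)
B(r) = 18 - 84/r (B(r) = 18 + 6*(-14/r) = 18 - 84/r)
k = 1768/31817 (k = 1/(18 - 84/21216) = 1/(18 - 84*1/21216) = 1/(18 - 7/1768) = 1/(31817/1768) = 1768/31817 ≈ 0.055568)
-k = -1*1768/31817 = -1768/31817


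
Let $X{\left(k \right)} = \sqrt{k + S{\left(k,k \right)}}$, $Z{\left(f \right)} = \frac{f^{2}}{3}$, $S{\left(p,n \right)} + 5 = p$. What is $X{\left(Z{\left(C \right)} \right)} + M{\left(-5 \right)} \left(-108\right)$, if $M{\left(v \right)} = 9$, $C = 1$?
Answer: $-972 + \frac{i \sqrt{39}}{3} \approx -972.0 + 2.0817 i$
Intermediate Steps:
$S{\left(p,n \right)} = -5 + p$
$Z{\left(f \right)} = \frac{f^{2}}{3}$
$X{\left(k \right)} = \sqrt{-5 + 2 k}$ ($X{\left(k \right)} = \sqrt{k + \left(-5 + k\right)} = \sqrt{-5 + 2 k}$)
$X{\left(Z{\left(C \right)} \right)} + M{\left(-5 \right)} \left(-108\right) = \sqrt{-5 + 2 \frac{1^{2}}{3}} + 9 \left(-108\right) = \sqrt{-5 + 2 \cdot \frac{1}{3} \cdot 1} - 972 = \sqrt{-5 + 2 \cdot \frac{1}{3}} - 972 = \sqrt{-5 + \frac{2}{3}} - 972 = \sqrt{- \frac{13}{3}} - 972 = \frac{i \sqrt{39}}{3} - 972 = -972 + \frac{i \sqrt{39}}{3}$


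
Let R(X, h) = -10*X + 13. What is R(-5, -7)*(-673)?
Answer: -42399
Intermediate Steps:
R(X, h) = 13 - 10*X
R(-5, -7)*(-673) = (13 - 10*(-5))*(-673) = (13 + 50)*(-673) = 63*(-673) = -42399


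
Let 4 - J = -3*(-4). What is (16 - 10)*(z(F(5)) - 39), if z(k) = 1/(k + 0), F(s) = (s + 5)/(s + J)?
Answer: -1179/5 ≈ -235.80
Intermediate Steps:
J = -8 (J = 4 - (-3)*(-4) = 4 - 1*12 = 4 - 12 = -8)
F(s) = (5 + s)/(-8 + s) (F(s) = (s + 5)/(s - 8) = (5 + s)/(-8 + s))
z(k) = 1/k
(16 - 10)*(z(F(5)) - 39) = (16 - 10)*(1/((5 + 5)/(-8 + 5)) - 39) = 6*(1/(10/(-3)) - 39) = 6*(1/(-⅓*10) - 39) = 6*(1/(-10/3) - 39) = 6*(-3/10 - 39) = 6*(-393/10) = -1179/5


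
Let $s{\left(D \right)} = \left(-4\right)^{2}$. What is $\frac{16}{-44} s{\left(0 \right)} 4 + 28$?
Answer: $\frac{52}{11} \approx 4.7273$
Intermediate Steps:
$s{\left(D \right)} = 16$
$\frac{16}{-44} s{\left(0 \right)} 4 + 28 = \frac{16}{-44} \cdot 16 \cdot 4 + 28 = 16 \left(- \frac{1}{44}\right) 64 + 28 = \left(- \frac{4}{11}\right) 64 + 28 = - \frac{256}{11} + 28 = \frac{52}{11}$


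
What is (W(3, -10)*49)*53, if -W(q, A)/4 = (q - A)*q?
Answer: -405132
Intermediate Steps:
W(q, A) = -4*q*(q - A) (W(q, A) = -4*(q - A)*q = -4*q*(q - A))
(W(3, -10)*49)*53 = ((4*3*(-10 - 1*3))*49)*53 = ((4*3*(-10 - 3))*49)*53 = ((4*3*(-13))*49)*53 = -156*49*53 = -7644*53 = -405132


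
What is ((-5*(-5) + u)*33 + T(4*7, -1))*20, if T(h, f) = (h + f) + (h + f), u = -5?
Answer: 14280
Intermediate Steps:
T(h, f) = 2*f + 2*h (T(h, f) = (f + h) + (f + h) = 2*f + 2*h)
((-5*(-5) + u)*33 + T(4*7, -1))*20 = ((-5*(-5) - 5)*33 + (2*(-1) + 2*(4*7)))*20 = ((25 - 5)*33 + (-2 + 2*28))*20 = (20*33 + (-2 + 56))*20 = (660 + 54)*20 = 714*20 = 14280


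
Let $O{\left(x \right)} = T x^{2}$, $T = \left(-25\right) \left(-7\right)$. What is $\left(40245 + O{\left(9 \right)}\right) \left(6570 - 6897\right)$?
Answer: $-17795340$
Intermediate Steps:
$T = 175$
$O{\left(x \right)} = 175 x^{2}$
$\left(40245 + O{\left(9 \right)}\right) \left(6570 - 6897\right) = \left(40245 + 175 \cdot 9^{2}\right) \left(6570 - 6897\right) = \left(40245 + 175 \cdot 81\right) \left(-327\right) = \left(40245 + 14175\right) \left(-327\right) = 54420 \left(-327\right) = -17795340$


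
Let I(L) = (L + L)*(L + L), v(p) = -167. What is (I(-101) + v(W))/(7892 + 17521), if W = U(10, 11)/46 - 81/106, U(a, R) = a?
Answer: 40637/25413 ≈ 1.5991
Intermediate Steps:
W = -1333/2438 (W = 10/46 - 81/106 = 10*(1/46) - 81*1/106 = 5/23 - 81/106 = -1333/2438 ≈ -0.54676)
I(L) = 4*L² (I(L) = (2*L)*(2*L) = 4*L²)
(I(-101) + v(W))/(7892 + 17521) = (4*(-101)² - 167)/(7892 + 17521) = (4*10201 - 167)/25413 = (40804 - 167)*(1/25413) = 40637*(1/25413) = 40637/25413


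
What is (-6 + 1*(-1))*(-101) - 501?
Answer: 206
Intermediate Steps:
(-6 + 1*(-1))*(-101) - 501 = (-6 - 1)*(-101) - 501 = -7*(-101) - 501 = 707 - 501 = 206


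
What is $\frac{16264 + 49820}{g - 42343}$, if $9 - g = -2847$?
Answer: $- \frac{66084}{39487} \approx -1.6736$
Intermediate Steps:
$g = 2856$ ($g = 9 - -2847 = 9 + 2847 = 2856$)
$\frac{16264 + 49820}{g - 42343} = \frac{16264 + 49820}{2856 - 42343} = \frac{66084}{-39487} = 66084 \left(- \frac{1}{39487}\right) = - \frac{66084}{39487}$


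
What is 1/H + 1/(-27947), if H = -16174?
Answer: -44121/452014778 ≈ -9.7610e-5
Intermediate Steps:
1/H + 1/(-27947) = 1/(-16174) + 1/(-27947) = -1/16174 - 1/27947 = -44121/452014778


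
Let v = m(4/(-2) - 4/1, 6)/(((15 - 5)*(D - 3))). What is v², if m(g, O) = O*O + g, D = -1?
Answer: 9/16 ≈ 0.56250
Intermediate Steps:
m(g, O) = g + O² (m(g, O) = O² + g = g + O²)
v = -¾ (v = ((4/(-2) - 4/1) + 6²)/(((15 - 5)*(-1 - 3))) = ((4*(-½) - 4*1) + 36)/((10*(-4))) = ((-2 - 4) + 36)/(-40) = (-6 + 36)*(-1/40) = 30*(-1/40) = -¾ ≈ -0.75000)
v² = (-¾)² = 9/16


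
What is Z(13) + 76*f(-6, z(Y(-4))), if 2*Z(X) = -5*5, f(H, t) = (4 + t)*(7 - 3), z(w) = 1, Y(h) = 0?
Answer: 3015/2 ≈ 1507.5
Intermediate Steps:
f(H, t) = 16 + 4*t (f(H, t) = (4 + t)*4 = 16 + 4*t)
Z(X) = -25/2 (Z(X) = (-5*5)/2 = (1/2)*(-25) = -25/2)
Z(13) + 76*f(-6, z(Y(-4))) = -25/2 + 76*(16 + 4*1) = -25/2 + 76*(16 + 4) = -25/2 + 76*20 = -25/2 + 1520 = 3015/2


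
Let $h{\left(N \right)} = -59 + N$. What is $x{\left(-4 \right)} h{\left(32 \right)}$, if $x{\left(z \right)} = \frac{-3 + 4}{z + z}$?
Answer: $\frac{27}{8} \approx 3.375$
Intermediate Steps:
$x{\left(z \right)} = \frac{1}{2 z}$ ($x{\left(z \right)} = 1 \frac{1}{2 z} = \frac{1}{2 z}$)
$x{\left(-4 \right)} h{\left(32 \right)} = \frac{1}{2 \left(-4\right)} \left(-59 + 32\right) = \frac{1}{2} \left(- \frac{1}{4}\right) \left(-27\right) = \left(- \frac{1}{8}\right) \left(-27\right) = \frac{27}{8}$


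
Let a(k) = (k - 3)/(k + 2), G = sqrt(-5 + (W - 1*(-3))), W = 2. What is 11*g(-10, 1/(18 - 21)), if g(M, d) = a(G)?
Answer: -33/2 ≈ -16.500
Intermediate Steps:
G = 0 (G = sqrt(-5 + (2 - 1*(-3))) = sqrt(-5 + (2 + 3)) = sqrt(-5 + 5) = sqrt(0) = 0)
a(k) = (-3 + k)/(2 + k)
g(M, d) = -3/2 (g(M, d) = (-3 + 0)/(2 + 0) = -3/2)
11*g(-10, 1/(18 - 21)) = 11*(-3/2) = -33/2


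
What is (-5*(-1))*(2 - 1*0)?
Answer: 10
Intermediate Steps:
(-5*(-1))*(2 - 1*0) = 5*(2 + 0) = 5*2 = 10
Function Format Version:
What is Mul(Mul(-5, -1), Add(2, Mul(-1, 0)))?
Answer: 10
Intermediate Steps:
Mul(Mul(-5, -1), Add(2, Mul(-1, 0))) = Mul(5, Add(2, 0)) = Mul(5, 2) = 10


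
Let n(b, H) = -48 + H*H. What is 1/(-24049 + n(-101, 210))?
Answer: 1/20003 ≈ 4.9993e-5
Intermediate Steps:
n(b, H) = -48 + H²
1/(-24049 + n(-101, 210)) = 1/(-24049 + (-48 + 210²)) = 1/(-24049 + (-48 + 44100)) = 1/(-24049 + 44052) = 1/20003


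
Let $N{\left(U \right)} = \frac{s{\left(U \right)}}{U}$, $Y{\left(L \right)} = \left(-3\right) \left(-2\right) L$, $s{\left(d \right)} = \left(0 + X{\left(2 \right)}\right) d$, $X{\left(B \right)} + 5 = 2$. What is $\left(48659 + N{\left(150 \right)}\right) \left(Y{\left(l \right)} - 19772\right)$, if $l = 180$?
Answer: $-909477952$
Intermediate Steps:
$X{\left(B \right)} = -3$ ($X{\left(B \right)} = -5 + 2 = -3$)
$s{\left(d \right)} = - 3 d$ ($s{\left(d \right)} = \left(0 - 3\right) d = - 3 d$)
$Y{\left(L \right)} = 6 L$
$N{\left(U \right)} = -3$ ($N{\left(U \right)} = \frac{\left(-3\right) U}{U} = -3$)
$\left(48659 + N{\left(150 \right)}\right) \left(Y{\left(l \right)} - 19772\right) = \left(48659 - 3\right) \left(6 \cdot 180 - 19772\right) = 48656 \left(1080 - 19772\right) = 48656 \left(-18692\right) = -909477952$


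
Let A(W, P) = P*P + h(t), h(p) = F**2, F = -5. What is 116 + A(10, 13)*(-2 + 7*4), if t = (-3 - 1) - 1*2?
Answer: 5160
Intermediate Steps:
t = -6 (t = -4 - 2 = -6)
h(p) = 25 (h(p) = (-5)**2 = 25)
A(W, P) = 25 + P**2 (A(W, P) = P*P + 25 = P**2 + 25 = 25 + P**2)
116 + A(10, 13)*(-2 + 7*4) = 116 + (25 + 13**2)*(-2 + 7*4) = 116 + (25 + 169)*(-2 + 28) = 116 + 194*26 = 116 + 5044 = 5160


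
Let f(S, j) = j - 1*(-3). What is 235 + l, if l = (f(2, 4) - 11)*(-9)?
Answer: 271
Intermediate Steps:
f(S, j) = 3 + j (f(S, j) = j + 3 = 3 + j)
l = 36 (l = ((3 + 4) - 11)*(-9) = (7 - 11)*(-9) = -4*(-9) = 36)
235 + l = 235 + 36 = 271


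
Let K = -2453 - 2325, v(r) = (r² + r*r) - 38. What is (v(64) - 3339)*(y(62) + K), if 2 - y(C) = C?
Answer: -23294970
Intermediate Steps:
v(r) = -38 + 2*r² (v(r) = (r² + r²) - 38 = 2*r² - 38 = -38 + 2*r²)
K = -4778
y(C) = 2 - C
(v(64) - 3339)*(y(62) + K) = ((-38 + 2*64²) - 3339)*((2 - 1*62) - 4778) = ((-38 + 2*4096) - 3339)*((2 - 62) - 4778) = ((-38 + 8192) - 3339)*(-60 - 4778) = (8154 - 3339)*(-4838) = 4815*(-4838) = -23294970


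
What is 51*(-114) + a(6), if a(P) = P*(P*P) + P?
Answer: -5592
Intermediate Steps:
a(P) = P + P**3 (a(P) = P*P**2 + P = P**3 + P = P + P**3)
51*(-114) + a(6) = 51*(-114) + (6 + 6**3) = -5814 + (6 + 216) = -5814 + 222 = -5592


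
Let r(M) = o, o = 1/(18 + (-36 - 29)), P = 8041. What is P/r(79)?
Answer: -377927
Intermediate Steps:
o = -1/47 (o = 1/(18 - 65) = 1/(-47) = -1/47 ≈ -0.021277)
r(M) = -1/47
P/r(79) = 8041/(-1/47) = 8041*(-47) = -377927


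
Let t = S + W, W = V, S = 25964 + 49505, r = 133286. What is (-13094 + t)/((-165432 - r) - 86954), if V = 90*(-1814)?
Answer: 100885/385672 ≈ 0.26158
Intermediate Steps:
S = 75469
V = -163260
W = -163260
t = -87791 (t = 75469 - 163260 = -87791)
(-13094 + t)/((-165432 - r) - 86954) = (-13094 - 87791)/((-165432 - 1*133286) - 86954) = -100885/((-165432 - 133286) - 86954) = -100885/(-298718 - 86954) = -100885/(-385672) = -100885*(-1/385672) = 100885/385672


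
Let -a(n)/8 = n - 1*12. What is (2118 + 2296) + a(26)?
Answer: 4302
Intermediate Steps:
a(n) = 96 - 8*n (a(n) = -8*(n - 1*12) = -8*(n - 12) = -8*(-12 + n) = 96 - 8*n)
(2118 + 2296) + a(26) = (2118 + 2296) + (96 - 8*26) = 4414 + (96 - 208) = 4414 - 112 = 4302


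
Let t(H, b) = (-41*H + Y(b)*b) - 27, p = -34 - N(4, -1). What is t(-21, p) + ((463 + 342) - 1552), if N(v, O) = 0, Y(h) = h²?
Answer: -39217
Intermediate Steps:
p = -34 (p = -34 - 1*0 = -34 + 0 = -34)
t(H, b) = -27 + b³ - 41*H (t(H, b) = (-41*H + b²*b) - 27 = (-41*H + b³) - 27 = (b³ - 41*H) - 27 = -27 + b³ - 41*H)
t(-21, p) + ((463 + 342) - 1552) = (-27 + (-34)³ - 41*(-21)) + ((463 + 342) - 1552) = (-27 - 39304 + 861) + (805 - 1552) = -38470 - 747 = -39217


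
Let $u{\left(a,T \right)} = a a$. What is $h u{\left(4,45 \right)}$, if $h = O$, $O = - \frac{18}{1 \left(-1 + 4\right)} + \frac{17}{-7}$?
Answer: $- \frac{944}{7} \approx -134.86$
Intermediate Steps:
$O = - \frac{59}{7}$ ($O = - \frac{18}{1 \cdot 3} + 17 \left(- \frac{1}{7}\right) = - \frac{18}{3} - \frac{17}{7} = \left(-18\right) \frac{1}{3} - \frac{17}{7} = -6 - \frac{17}{7} = - \frac{59}{7} \approx -8.4286$)
$h = - \frac{59}{7} \approx -8.4286$
$u{\left(a,T \right)} = a^{2}$
$h u{\left(4,45 \right)} = - \frac{59 \cdot 4^{2}}{7} = \left(- \frac{59}{7}\right) 16 = - \frac{944}{7}$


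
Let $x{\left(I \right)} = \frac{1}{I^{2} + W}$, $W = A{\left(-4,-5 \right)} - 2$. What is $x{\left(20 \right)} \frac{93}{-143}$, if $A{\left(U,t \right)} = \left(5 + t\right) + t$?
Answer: $- \frac{31}{18733} \approx -0.0016548$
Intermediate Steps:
$A{\left(U,t \right)} = 5 + 2 t$
$W = -7$ ($W = \left(5 + 2 \left(-5\right)\right) - 2 = \left(5 - 10\right) - 2 = -5 - 2 = -7$)
$x{\left(I \right)} = \frac{1}{-7 + I^{2}}$ ($x{\left(I \right)} = \frac{1}{I^{2} - 7} = \frac{1}{-7 + I^{2}}$)
$x{\left(20 \right)} \frac{93}{-143} = \frac{93 \frac{1}{-143}}{-7 + 20^{2}} = \frac{93 \left(- \frac{1}{143}\right)}{-7 + 400} = \frac{1}{393} \left(- \frac{93}{143}\right) = - \frac{31}{18733}$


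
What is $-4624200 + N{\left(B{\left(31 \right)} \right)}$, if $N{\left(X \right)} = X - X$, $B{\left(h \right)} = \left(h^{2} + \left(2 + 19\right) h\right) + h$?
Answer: $-4624200$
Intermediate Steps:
$B{\left(h \right)} = h^{2} + 22 h$ ($B{\left(h \right)} = \left(h^{2} + 21 h\right) + h = h^{2} + 22 h$)
$N{\left(X \right)} = 0$
$-4624200 + N{\left(B{\left(31 \right)} \right)} = -4624200 + 0 = -4624200$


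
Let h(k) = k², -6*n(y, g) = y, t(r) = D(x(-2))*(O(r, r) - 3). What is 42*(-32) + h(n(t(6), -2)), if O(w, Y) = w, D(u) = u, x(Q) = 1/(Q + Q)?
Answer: -86015/64 ≈ -1344.0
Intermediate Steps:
x(Q) = 1/(2*Q)
t(r) = ¾ - r/4 (t(r) = ((½)/(-2))*(r - 3) = ((½)*(-½))*(-3 + r) = -(-3 + r)/4 = ¾ - r/4)
n(y, g) = -y/6
42*(-32) + h(n(t(6), -2)) = 42*(-32) + (-(¾ - ¼*6)/6)² = -1344 + (-(¾ - 3/2)/6)² = -1344 + (-⅙*(-¾))² = -1344 + (⅛)² = -1344 + 1/64 = -86015/64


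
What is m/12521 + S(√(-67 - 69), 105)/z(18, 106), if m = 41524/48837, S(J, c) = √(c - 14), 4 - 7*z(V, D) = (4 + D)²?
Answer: 41524/611488077 - √91/1728 ≈ -0.0054526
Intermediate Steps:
z(V, D) = 4/7 - (4 + D)²/7
S(J, c) = √(-14 + c)
m = 41524/48837 (m = 41524*(1/48837) = 41524/48837 ≈ 0.85026)
m/12521 + S(√(-67 - 69), 105)/z(18, 106) = (41524/48837)/12521 + √(-14 + 105)/(4/7 - (4 + 106)²/7) = (41524/48837)*(1/12521) + √91/(4/7 - ⅐*110²) = 41524/611488077 + √91/(4/7 - ⅐*12100) = 41524/611488077 + √91/(4/7 - 12100/7) = 41524/611488077 + √91/(-1728) = 41524/611488077 + √91*(-1/1728) = 41524/611488077 - √91/1728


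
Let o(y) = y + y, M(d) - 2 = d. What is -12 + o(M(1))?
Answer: -6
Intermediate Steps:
M(d) = 2 + d
o(y) = 2*y
-12 + o(M(1)) = -12 + 2*(2 + 1) = -12 + 2*3 = -12 + 6 = -6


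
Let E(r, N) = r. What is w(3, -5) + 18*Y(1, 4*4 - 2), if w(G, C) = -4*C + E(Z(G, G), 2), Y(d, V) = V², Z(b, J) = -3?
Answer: 3545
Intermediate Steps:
w(G, C) = -3 - 4*C (w(G, C) = -4*C - 3 = -3 - 4*C)
w(3, -5) + 18*Y(1, 4*4 - 2) = (-3 - 4*(-5)) + 18*(4*4 - 2)² = (-3 + 20) + 18*(16 - 2)² = 17 + 18*14² = 17 + 18*196 = 17 + 3528 = 3545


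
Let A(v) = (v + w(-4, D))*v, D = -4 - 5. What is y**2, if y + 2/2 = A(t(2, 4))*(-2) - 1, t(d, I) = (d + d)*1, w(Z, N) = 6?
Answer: 6724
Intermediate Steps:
D = -9
t(d, I) = 2*d (t(d, I) = (2*d)*1 = 2*d)
A(v) = v*(6 + v) (A(v) = (v + 6)*v = (6 + v)*v = v*(6 + v))
y = -82 (y = -1 + (((2*2)*(6 + 2*2))*(-2) - 1) = -1 + ((4*(6 + 4))*(-2) - 1) = -1 + ((4*10)*(-2) - 1) = -1 + (40*(-2) - 1) = -1 + (-80 - 1) = -1 - 81 = -82)
y**2 = (-82)**2 = 6724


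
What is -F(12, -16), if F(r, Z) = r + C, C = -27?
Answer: 15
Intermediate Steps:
F(r, Z) = -27 + r (F(r, Z) = r - 27 = -27 + r)
-F(12, -16) = -(-27 + 12) = -1*(-15) = 15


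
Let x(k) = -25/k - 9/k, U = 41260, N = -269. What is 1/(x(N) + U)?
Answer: 269/11098974 ≈ 2.4236e-5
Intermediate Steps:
x(k) = -34/k
1/(x(N) + U) = 1/(-34/(-269) + 41260) = 1/(-34*(-1/269) + 41260) = 1/(34/269 + 41260) = 1/(11098974/269) = 269/11098974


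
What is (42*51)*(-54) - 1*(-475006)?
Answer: 359338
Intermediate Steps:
(42*51)*(-54) - 1*(-475006) = 2142*(-54) + 475006 = -115668 + 475006 = 359338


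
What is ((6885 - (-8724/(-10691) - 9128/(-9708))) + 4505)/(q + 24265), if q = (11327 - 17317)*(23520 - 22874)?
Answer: -8442611692/2850673417305 ≈ -0.0029616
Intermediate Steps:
q = -3869540 (q = -5990*646 = -3869540)
((6885 - (-8724/(-10691) - 9128/(-9708))) + 4505)/(q + 24265) = ((6885 - (-8724/(-10691) - 9128/(-9708))) + 4505)/(-3869540 + 24265) = ((6885 - (-8724*(-1/10691) - 9128*(-1/9708))) + 4505)/(-3845275) = ((6885 - (8724/10691 + 2282/2427)) + 4505)*(-1/3845275) = ((6885 - 1*45570010/25947057) + 4505)*(-1/3845275) = ((6885 - 45570010/25947057) + 4505)*(-1/3845275) = (178599917435/25947057 + 4505)*(-1/3845275) = (295491409220/25947057)*(-1/3845275) = -8442611692/2850673417305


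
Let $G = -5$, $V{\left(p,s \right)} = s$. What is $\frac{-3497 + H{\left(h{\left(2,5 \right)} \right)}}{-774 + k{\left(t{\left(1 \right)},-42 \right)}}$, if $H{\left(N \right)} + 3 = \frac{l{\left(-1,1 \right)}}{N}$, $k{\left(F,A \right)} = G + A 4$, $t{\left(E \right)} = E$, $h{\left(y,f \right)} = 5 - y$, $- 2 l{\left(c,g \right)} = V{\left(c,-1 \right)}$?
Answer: $\frac{20999}{5682} \approx 3.6957$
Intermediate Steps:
$l{\left(c,g \right)} = \frac{1}{2}$ ($l{\left(c,g \right)} = \left(- \frac{1}{2}\right) \left(-1\right) = \frac{1}{2}$)
$k{\left(F,A \right)} = -5 + 4 A$ ($k{\left(F,A \right)} = -5 + A 4 = -5 + 4 A$)
$H{\left(N \right)} = -3 + \frac{1}{2 N}$
$\frac{-3497 + H{\left(h{\left(2,5 \right)} \right)}}{-774 + k{\left(t{\left(1 \right)},-42 \right)}} = \frac{-3497 - \left(3 - \frac{1}{2 \left(5 - 2\right)}\right)}{-774 + \left(-5 + 4 \left(-42\right)\right)} = \frac{-3497 - \left(3 - \frac{1}{2 \left(5 - 2\right)}\right)}{-774 - 173} = \frac{-3497 - \left(3 - \frac{1}{2 \cdot 3}\right)}{-774 - 173} = \frac{-3497 + \left(-3 + \frac{1}{2} \cdot \frac{1}{3}\right)}{-947} = \left(-3497 + \left(-3 + \frac{1}{6}\right)\right) \left(- \frac{1}{947}\right) = \left(-3497 - \frac{17}{6}\right) \left(- \frac{1}{947}\right) = \left(- \frac{20999}{6}\right) \left(- \frac{1}{947}\right) = \frac{20999}{5682}$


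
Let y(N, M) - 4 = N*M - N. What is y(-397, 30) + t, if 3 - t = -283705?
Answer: 272199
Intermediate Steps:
y(N, M) = 4 - N + M*N (y(N, M) = 4 + (N*M - N) = 4 + (M*N - N) = 4 + (-N + M*N) = 4 - N + M*N)
t = 283708 (t = 3 - 1*(-283705) = 3 + 283705 = 283708)
y(-397, 30) + t = (4 - 1*(-397) + 30*(-397)) + 283708 = (4 + 397 - 11910) + 283708 = -11509 + 283708 = 272199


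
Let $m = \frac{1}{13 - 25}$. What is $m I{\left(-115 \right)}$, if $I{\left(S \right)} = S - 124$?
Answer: $\frac{239}{12} \approx 19.917$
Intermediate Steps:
$I{\left(S \right)} = -124 + S$
$m = - \frac{1}{12}$ ($m = \frac{1}{-12} = - \frac{1}{12} \approx -0.083333$)
$m I{\left(-115 \right)} = - \frac{-124 - 115}{12} = \left(- \frac{1}{12}\right) \left(-239\right) = \frac{239}{12}$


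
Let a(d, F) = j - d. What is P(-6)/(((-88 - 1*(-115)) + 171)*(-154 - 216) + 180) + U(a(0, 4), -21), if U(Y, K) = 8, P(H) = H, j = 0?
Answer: 97441/12180 ≈ 8.0001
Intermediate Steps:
a(d, F) = -d (a(d, F) = 0 - d = -d)
P(-6)/(((-88 - 1*(-115)) + 171)*(-154 - 216) + 180) + U(a(0, 4), -21) = -6/(((-88 - 1*(-115)) + 171)*(-154 - 216) + 180) + 8 = -6/(((-88 + 115) + 171)*(-370) + 180) + 8 = -6/((27 + 171)*(-370) + 180) + 8 = -6/(198*(-370) + 180) + 8 = -6/(-73260 + 180) + 8 = -6/(-73080) + 8 = -6*(-1/73080) + 8 = 1/12180 + 8 = 97441/12180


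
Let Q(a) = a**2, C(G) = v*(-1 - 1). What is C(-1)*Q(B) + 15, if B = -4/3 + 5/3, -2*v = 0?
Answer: 15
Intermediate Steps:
v = 0 (v = -1/2*0 = 0)
B = 1/3 (B = -4*1/3 + 5*(1/3) = -4/3 + 5/3 = 1/3 ≈ 0.33333)
C(G) = 0 (C(G) = 0*(-1 - 1) = 0*(-2) = 0)
C(-1)*Q(B) + 15 = 0*(1/3)**2 + 15 = 0*(1/9) + 15 = 0 + 15 = 15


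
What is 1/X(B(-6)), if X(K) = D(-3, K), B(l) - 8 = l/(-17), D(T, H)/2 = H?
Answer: 17/284 ≈ 0.059859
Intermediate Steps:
D(T, H) = 2*H
B(l) = 8 - l/17 (B(l) = 8 + l/(-17) = 8 + l*(-1/17) = 8 - l/17)
X(K) = 2*K
1/X(B(-6)) = 1/(2*(8 - 1/17*(-6))) = 1/(2*(8 + 6/17)) = 1/(2*(142/17)) = 1/(284/17) = 17/284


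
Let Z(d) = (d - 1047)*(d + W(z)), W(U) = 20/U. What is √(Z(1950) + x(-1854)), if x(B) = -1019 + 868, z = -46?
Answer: √931202081/23 ≈ 1326.8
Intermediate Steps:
x(B) = -151
Z(d) = (-1047 + d)*(-10/23 + d) (Z(d) = (d - 1047)*(d + 20/(-46)) = (-1047 + d)*(d + 20*(-1/46)) = (-1047 + d)*(d - 10/23) = (-1047 + d)*(-10/23 + d))
√(Z(1950) + x(-1854)) = √((10470/23 + 1950² - 24091/23*1950) - 151) = √((10470/23 + 3802500 - 46977450/23) - 151) = √(40490520/23 - 151) = √(40487047/23) = √931202081/23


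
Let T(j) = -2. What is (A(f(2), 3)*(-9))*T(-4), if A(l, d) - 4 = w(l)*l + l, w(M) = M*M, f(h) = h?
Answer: 252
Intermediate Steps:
w(M) = M**2
A(l, d) = 4 + l + l**3 (A(l, d) = 4 + (l**2*l + l) = 4 + (l**3 + l) = 4 + (l + l**3) = 4 + l + l**3)
(A(f(2), 3)*(-9))*T(-4) = ((4 + 2 + 2**3)*(-9))*(-2) = ((4 + 2 + 8)*(-9))*(-2) = (14*(-9))*(-2) = -126*(-2) = 252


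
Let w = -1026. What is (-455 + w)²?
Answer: 2193361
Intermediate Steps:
(-455 + w)² = (-455 - 1026)² = (-1481)² = 2193361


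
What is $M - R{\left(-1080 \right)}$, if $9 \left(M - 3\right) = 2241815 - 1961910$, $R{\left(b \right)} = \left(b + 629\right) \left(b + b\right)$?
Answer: $- \frac{8487508}{9} \approx -9.4306 \cdot 10^{5}$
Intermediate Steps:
$R{\left(b \right)} = 2 b \left(629 + b\right)$ ($R{\left(b \right)} = \left(629 + b\right) 2 b = 2 b \left(629 + b\right)$)
$M = \frac{279932}{9}$ ($M = 3 + \frac{2241815 - 1961910}{9} = 3 + \frac{1}{9} \cdot 279905 = 3 + \frac{279905}{9} = \frac{279932}{9} \approx 31104.0$)
$M - R{\left(-1080 \right)} = \frac{279932}{9} - 2 \left(-1080\right) \left(629 - 1080\right) = \frac{279932}{9} - 2 \left(-1080\right) \left(-451\right) = \frac{279932}{9} - 974160 = - \frac{8487508}{9}$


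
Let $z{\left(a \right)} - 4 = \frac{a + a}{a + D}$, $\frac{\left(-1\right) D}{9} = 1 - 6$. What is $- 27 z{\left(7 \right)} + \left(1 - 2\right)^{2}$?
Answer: $- \frac{2971}{26} \approx -114.27$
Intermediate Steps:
$D = 45$ ($D = - 9 \left(1 - 6\right) = \left(-9\right) \left(-5\right) = 45$)
$z{\left(a \right)} = 4 + \frac{2 a}{45 + a}$ ($z{\left(a \right)} = 4 + \frac{a + a}{a + 45} = 4 + \frac{2 a}{45 + a}$)
$- 27 z{\left(7 \right)} + \left(1 - 2\right)^{2} = - 27 \frac{6 \left(30 + 7\right)}{45 + 7} + \left(1 - 2\right)^{2} = - 27 \cdot 6 \cdot \frac{1}{52} \cdot 37 + \left(1 + \left(-2 + 0\right)\right)^{2} = - 27 \cdot 6 \cdot \frac{1}{52} \cdot 37 + \left(1 - 2\right)^{2} = \left(-27\right) \frac{111}{26} + \left(-1\right)^{2} = - \frac{2997}{26} + 1 = - \frac{2971}{26}$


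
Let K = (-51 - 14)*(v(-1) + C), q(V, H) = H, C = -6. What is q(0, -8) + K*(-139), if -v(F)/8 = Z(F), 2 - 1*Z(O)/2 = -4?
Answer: -921578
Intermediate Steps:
Z(O) = 12 (Z(O) = 4 - 2*(-4) = 4 + 8 = 12)
v(F) = -96 (v(F) = -8*12 = -96)
K = 6630 (K = (-51 - 14)*(-96 - 6) = -65*(-102) = 6630)
q(0, -8) + K*(-139) = -8 + 6630*(-139) = -8 - 921570 = -921578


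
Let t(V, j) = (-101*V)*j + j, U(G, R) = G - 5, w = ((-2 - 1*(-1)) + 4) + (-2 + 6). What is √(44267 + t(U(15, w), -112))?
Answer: 15*√699 ≈ 396.58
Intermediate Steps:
w = 7 (w = ((-2 + 1) + 4) + 4 = (-1 + 4) + 4 = 3 + 4 = 7)
U(G, R) = -5 + G
t(V, j) = j - 101*V*j (t(V, j) = -101*V*j + j = j - 101*V*j)
√(44267 + t(U(15, w), -112)) = √(44267 - 112*(1 - 101*(-5 + 15))) = √(44267 - 112*(1 - 101*10)) = √(44267 - 112*(1 - 1010)) = √(44267 - 112*(-1009)) = √(44267 + 113008) = √157275 = 15*√699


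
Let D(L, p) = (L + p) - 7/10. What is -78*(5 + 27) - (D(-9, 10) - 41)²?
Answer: -415249/100 ≈ -4152.5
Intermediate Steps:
D(L, p) = -7/10 + L + p (D(L, p) = (L + p) - 7*⅒ = (L + p) - 7/10 = -7/10 + L + p)
-78*(5 + 27) - (D(-9, 10) - 41)² = -78*(5 + 27) - ((-7/10 - 9 + 10) - 41)² = -78*32 - (3/10 - 41)² = -2496 - (-407/10)² = -2496 - 1*165649/100 = -2496 - 165649/100 = -415249/100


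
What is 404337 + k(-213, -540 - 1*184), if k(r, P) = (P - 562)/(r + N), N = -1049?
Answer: 255137290/631 ≈ 4.0434e+5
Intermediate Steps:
k(r, P) = (-562 + P)/(-1049 + r) (k(r, P) = (P - 562)/(r - 1049) = (-562 + P)/(-1049 + r))
404337 + k(-213, -540 - 1*184) = 404337 + (-562 + (-540 - 1*184))/(-1049 - 213) = 404337 + (-562 + (-540 - 184))/(-1262) = 404337 - (-562 - 724)/1262 = 404337 - 1/1262*(-1286) = 404337 + 643/631 = 255137290/631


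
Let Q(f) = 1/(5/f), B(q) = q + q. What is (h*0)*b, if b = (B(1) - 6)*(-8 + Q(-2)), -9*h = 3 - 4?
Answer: 0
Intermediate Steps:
B(q) = 2*q
h = ⅑ (h = -(3 - 4)/9 = -⅑*(-1) = ⅑ ≈ 0.11111)
Q(f) = f/5 (Q(f) = 1*(f/5) = f/5)
b = 168/5 (b = (2*1 - 6)*(-8 + (⅕)*(-2)) = (2 - 6)*(-8 - ⅖) = -4*(-42/5) = 168/5 ≈ 33.600)
(h*0)*b = ((⅑)*0)*(168/5) = 0*(168/5) = 0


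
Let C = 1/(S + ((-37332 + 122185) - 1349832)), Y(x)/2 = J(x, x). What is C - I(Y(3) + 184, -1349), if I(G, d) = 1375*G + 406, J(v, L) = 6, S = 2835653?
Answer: -423934336643/1570674 ≈ -2.6991e+5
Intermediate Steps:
Y(x) = 12 (Y(x) = 2*6 = 12)
I(G, d) = 406 + 1375*G
C = 1/1570674 (C = 1/(2835653 + ((-37332 + 122185) - 1349832)) = 1/(2835653 + (84853 - 1349832)) = 1/(2835653 - 1264979) = 1/1570674 ≈ 6.3667e-7)
C - I(Y(3) + 184, -1349) = 1/1570674 - (406 + 1375*(12 + 184)) = 1/1570674 - (406 + 1375*196) = 1/1570674 - (406 + 269500) = 1/1570674 - 1*269906 = 1/1570674 - 269906 = -423934336643/1570674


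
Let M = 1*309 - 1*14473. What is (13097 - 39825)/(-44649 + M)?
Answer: 26728/58813 ≈ 0.45446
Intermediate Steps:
M = -14164 (M = 309 - 14473 = -14164)
(13097 - 39825)/(-44649 + M) = (13097 - 39825)/(-44649 - 14164) = -26728/(-58813) = -26728*(-1/58813) = 26728/58813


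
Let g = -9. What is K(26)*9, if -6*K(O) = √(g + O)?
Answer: -3*√17/2 ≈ -6.1847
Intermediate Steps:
K(O) = -√(-9 + O)/6
K(26)*9 = -√(-9 + 26)/6*9 = -√17/6*9 = -3*√17/2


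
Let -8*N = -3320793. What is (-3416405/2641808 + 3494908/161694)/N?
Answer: 333863989369/6819831204746742 ≈ 4.8955e-5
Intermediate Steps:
N = 3320793/8 (N = -1/8*(-3320793) = 3320793/8 ≈ 4.1510e+5)
(-3416405/2641808 + 3494908/161694)/N = (-3416405/2641808 + 3494908/161694)/(3320793/8) = (-3416405*1/2641808 + 3494908*(1/161694))*(8/3320793) = (-3416405/2641808 + 1747454/80847)*(8/3320793) = (333863989369/16429403952)*(8/3320793) = 333863989369/6819831204746742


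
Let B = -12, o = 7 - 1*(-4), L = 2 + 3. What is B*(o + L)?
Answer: -192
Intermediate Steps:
L = 5
o = 11 (o = 7 + 4 = 11)
B*(o + L) = -12*(11 + 5) = -12*16 = -192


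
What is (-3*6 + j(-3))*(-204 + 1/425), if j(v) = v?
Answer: 1820679/425 ≈ 4284.0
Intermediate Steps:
(-3*6 + j(-3))*(-204 + 1/425) = (-3*6 - 3)*(-204 + 1/425) = (-18 - 3)*(-204 + 1/425) = -21*(-86699/425) = 1820679/425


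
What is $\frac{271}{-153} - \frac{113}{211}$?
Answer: $- \frac{74470}{32283} \approx -2.3068$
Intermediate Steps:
$\frac{271}{-153} - \frac{113}{211} = 271 \left(- \frac{1}{153}\right) - \frac{113}{211} = - \frac{271}{153} - \frac{113}{211} = - \frac{74470}{32283}$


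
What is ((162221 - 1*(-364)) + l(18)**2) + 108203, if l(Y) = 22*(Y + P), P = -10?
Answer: 301764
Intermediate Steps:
l(Y) = -220 + 22*Y (l(Y) = 22*(Y - 10) = 22*(-10 + Y) = -220 + 22*Y)
((162221 - 1*(-364)) + l(18)**2) + 108203 = ((162221 - 1*(-364)) + (-220 + 22*18)**2) + 108203 = ((162221 + 364) + (-220 + 396)**2) + 108203 = (162585 + 176**2) + 108203 = (162585 + 30976) + 108203 = 193561 + 108203 = 301764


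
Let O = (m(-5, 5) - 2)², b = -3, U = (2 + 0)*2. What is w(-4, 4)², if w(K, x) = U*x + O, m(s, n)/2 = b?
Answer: 6400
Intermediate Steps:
U = 4 (U = 2*2 = 4)
m(s, n) = -6 (m(s, n) = 2*(-3) = -6)
O = 64 (O = (-6 - 2)² = (-8)² = 64)
w(K, x) = 64 + 4*x (w(K, x) = 4*x + 64 = 64 + 4*x)
w(-4, 4)² = (64 + 4*4)² = (64 + 16)² = 80² = 6400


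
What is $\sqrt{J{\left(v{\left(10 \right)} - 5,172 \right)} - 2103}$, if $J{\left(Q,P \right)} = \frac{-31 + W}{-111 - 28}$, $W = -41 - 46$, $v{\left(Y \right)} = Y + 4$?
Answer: $\frac{i \sqrt{40615661}}{139} \approx 45.849 i$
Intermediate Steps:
$v{\left(Y \right)} = 4 + Y$
$W = -87$
$J{\left(Q,P \right)} = \frac{118}{139}$ ($J{\left(Q,P \right)} = \frac{-31 - 87}{-111 - 28} = - \frac{118}{-139} = \left(-118\right) \left(- \frac{1}{139}\right) = \frac{118}{139}$)
$\sqrt{J{\left(v{\left(10 \right)} - 5,172 \right)} - 2103} = \sqrt{\frac{118}{139} - 2103} = \sqrt{- \frac{292199}{139}} = \frac{i \sqrt{40615661}}{139}$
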